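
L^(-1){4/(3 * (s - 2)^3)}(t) 2 * t^2 * exp(2 * t)/3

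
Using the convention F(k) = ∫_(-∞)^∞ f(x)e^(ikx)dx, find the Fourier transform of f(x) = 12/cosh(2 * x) 6 * pi/cosh(pi * k/4)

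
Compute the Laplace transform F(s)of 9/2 9/(2*s)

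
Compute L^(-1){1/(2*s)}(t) 1/2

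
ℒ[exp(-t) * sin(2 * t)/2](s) 1/((s + 1)^2 + 4)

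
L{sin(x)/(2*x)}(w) atan(1/w)/2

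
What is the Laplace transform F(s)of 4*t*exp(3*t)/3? 4/(3*(s - 3)^2)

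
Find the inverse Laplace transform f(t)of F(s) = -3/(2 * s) -3/2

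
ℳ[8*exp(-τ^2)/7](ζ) 4*gamma(ζ/2)/7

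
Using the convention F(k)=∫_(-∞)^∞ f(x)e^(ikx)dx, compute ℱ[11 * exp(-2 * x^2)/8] 11 * sqrt(2) * sqrt(pi) * exp(-k^2/8)/16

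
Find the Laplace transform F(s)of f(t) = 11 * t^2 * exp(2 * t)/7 22/(7 * (s - 2)^3)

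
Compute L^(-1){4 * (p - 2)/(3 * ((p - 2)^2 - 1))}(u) 4 * exp(2 * u) * cosh(u)/3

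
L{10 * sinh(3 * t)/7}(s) 30/(7 * (s^2 - 9))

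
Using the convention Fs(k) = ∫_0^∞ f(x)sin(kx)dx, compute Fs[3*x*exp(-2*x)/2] 6*k/(k^2 + 4)^2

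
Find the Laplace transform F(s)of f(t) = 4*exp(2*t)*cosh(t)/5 4*(s - 2)/(5*((s - 2)^2 - 1))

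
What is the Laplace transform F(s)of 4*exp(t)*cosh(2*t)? 4*(s - 1)/((s - 1)^2 - 4)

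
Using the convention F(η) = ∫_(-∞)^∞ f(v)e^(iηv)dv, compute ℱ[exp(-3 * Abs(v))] 6/(η^2+9)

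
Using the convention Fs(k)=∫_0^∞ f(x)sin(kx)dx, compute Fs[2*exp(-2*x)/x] 2*atan(k/2)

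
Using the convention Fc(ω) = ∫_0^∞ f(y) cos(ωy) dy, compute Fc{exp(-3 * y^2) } sqrt(3) * sqrt(pi) * exp(-ω^2/12) /6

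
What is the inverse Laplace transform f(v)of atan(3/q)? sin(3*v)/v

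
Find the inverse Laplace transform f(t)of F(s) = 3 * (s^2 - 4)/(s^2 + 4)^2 3 * t * cos(2 * t)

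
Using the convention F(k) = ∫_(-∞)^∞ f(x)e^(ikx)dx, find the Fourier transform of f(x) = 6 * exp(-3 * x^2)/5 2 * sqrt(3) * sqrt(pi) * exp(-k^2/12)/5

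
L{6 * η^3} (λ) 36/λ^4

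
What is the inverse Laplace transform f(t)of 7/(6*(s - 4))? 7*exp(4*t)/6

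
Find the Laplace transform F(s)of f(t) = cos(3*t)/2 s/(2*(s^2 + 9))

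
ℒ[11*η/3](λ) 11/(3*λ^2)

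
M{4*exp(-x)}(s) 4*gamma(s)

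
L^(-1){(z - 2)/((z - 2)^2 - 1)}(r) exp(2 * r) * cosh(r)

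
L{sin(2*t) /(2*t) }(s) atan(2/s) /2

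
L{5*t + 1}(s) 1/s + 5/s^2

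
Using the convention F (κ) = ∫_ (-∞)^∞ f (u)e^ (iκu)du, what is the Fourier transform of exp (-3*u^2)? sqrt (3)*sqrt (pi)*exp (-κ^2/12)/3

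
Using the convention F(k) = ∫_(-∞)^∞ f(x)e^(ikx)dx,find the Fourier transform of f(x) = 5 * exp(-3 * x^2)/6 5 * sqrt(3) * sqrt(pi) * exp(-k^2/12)/18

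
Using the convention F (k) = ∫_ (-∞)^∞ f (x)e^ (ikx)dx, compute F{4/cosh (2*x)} 2*pi/cosh (pi*k/4)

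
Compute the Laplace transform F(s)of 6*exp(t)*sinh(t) 6/(s*(s - 2))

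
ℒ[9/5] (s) 9/(5 * s) 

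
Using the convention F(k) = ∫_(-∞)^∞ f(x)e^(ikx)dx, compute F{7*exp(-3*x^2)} 7*sqrt(3)*sqrt(pi)*exp(-k^2/12)/3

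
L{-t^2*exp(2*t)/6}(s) -1/(3*(s - 2)^3)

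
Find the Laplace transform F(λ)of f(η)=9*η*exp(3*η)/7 9/(7*(λ - 3)^2)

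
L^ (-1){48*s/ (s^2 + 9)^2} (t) 8*t*sin (3*t)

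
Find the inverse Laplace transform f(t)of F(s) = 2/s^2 2 * t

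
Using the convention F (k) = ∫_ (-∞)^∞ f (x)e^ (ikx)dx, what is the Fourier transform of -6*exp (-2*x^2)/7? -3*sqrt (2)*sqrt (pi)*exp (-k^2/8)/7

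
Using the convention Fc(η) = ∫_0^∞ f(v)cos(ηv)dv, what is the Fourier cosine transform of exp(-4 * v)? 4/(η^2 + 16)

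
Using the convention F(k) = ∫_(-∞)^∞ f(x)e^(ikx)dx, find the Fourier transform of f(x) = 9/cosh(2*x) 9*pi/(2*cosh(pi*k/4))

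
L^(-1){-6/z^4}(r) -r^3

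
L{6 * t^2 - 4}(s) 12/s^3 - 4/s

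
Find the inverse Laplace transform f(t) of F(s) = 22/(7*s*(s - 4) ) 11*exp(2*t)*sinh(2*t) /7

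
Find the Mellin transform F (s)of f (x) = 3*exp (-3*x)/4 3^ (1 - s)*gamma (s)/4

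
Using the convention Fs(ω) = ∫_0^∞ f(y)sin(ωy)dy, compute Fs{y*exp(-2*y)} 4*ω/(ω^2 + 4)^2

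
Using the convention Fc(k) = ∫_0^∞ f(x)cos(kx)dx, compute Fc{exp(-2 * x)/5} 2/(5 * (k^2 + 4))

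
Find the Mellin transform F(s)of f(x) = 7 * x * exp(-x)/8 7 * gamma(s + 1)/8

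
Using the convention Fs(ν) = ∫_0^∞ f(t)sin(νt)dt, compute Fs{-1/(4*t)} -pi/8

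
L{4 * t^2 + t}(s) 8/s^3 + s^(-2)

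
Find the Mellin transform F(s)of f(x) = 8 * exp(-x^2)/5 4 * gamma(s/2)/5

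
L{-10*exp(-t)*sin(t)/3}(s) -10/(3*(s + 1)^2 + 3)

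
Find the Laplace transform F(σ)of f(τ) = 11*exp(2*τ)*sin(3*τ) 33/((σ - 2)^2 + 9)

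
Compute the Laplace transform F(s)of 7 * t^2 14/s^3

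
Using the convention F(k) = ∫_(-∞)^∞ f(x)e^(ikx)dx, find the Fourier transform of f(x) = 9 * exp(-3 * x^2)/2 3 * sqrt(3) * sqrt(pi) * exp(-k^2/12)/2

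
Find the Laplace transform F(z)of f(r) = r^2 2/z^3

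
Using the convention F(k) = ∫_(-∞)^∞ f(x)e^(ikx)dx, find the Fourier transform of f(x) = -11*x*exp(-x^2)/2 -11*I*sqrt(pi)*k*exp(-k^2/4)/4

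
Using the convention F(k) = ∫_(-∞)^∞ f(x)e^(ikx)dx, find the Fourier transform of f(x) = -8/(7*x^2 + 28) -4*pi*exp(-2*Abs(k))/7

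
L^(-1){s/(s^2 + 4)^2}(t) t * sin(2 * t)/4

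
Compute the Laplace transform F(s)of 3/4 3/(4 * s)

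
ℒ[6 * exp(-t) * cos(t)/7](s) 6 * (s + 1)/(7 * ((s + 1)^2 + 1))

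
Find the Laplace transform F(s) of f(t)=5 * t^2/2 5/s^3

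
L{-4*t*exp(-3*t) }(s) -4/(s + 3) ^2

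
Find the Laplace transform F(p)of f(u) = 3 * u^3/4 9/(2 * p^4)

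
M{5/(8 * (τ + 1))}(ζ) 5 * pi * csc(pi * ζ)/8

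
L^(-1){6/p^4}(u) u^3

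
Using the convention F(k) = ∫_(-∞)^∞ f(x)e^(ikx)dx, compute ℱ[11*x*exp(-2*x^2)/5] 11*sqrt(2)*I*sqrt(pi)*k*exp(-k^2/8)/40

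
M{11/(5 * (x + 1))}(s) 11 * pi * csc(pi * s)/5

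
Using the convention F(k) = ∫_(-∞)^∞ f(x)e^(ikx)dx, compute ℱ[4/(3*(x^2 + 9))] 4*pi*exp(-3*Abs(k))/9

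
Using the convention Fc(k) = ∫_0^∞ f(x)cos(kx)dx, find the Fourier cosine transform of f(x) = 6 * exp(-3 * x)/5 18/(5 * (k^2 + 9))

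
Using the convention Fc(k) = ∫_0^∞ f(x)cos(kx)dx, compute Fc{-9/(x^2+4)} -9*pi*exp(-2*k)/4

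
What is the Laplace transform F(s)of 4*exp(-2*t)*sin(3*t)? 12/((s + 2)^2 + 9)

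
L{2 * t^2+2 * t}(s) 4/s^3+2/s^2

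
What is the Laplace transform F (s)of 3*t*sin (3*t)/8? 9*s/ (4*(s^2 + 9)^2)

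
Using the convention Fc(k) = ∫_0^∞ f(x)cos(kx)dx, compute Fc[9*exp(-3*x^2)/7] 3*sqrt(3)*sqrt(pi)*exp(-k^2/12)/14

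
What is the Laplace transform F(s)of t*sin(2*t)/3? 4*s/(3*(s^2 + 4)^2)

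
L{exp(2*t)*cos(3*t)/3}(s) (s - 2)/(3*((s - 2)^2 + 9))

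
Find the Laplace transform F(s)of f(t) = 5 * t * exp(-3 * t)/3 5/(3 * (s + 3)^2)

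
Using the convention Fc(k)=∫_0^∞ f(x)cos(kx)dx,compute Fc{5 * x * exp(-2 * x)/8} 5 * (4 - k^2)/(8 * (k^2 + 4)^2)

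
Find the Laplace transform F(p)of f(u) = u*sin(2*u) 4*p/(p^2 + 4)^2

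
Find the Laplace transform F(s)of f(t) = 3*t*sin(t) 6*s/(s^2 + 1)^2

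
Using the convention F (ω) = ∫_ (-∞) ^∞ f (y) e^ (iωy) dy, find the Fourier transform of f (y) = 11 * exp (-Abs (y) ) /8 11/ (4 * (ω^2 + 1) ) 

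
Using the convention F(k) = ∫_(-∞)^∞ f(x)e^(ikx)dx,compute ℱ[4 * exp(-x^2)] 4 * sqrt(pi) * exp(-k^2/4)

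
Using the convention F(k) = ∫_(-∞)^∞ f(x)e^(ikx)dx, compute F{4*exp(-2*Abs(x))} 16/(k^2 + 4)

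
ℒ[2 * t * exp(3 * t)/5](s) 2/(5 * (s - 3)^2)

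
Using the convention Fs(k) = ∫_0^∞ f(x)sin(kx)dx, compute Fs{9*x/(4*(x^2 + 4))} 9*pi*exp(-2*k)/8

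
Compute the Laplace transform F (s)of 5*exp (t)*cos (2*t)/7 5*(s - 1)/ (7*( (s - 1)^2 + 4))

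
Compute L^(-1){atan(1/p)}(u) sin(u)/u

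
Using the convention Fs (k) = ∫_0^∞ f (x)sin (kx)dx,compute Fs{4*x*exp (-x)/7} 8*k/ (7*(k^2 + 1)^2)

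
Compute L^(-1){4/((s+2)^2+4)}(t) 2 * exp(-2 * t) * sin(2 * t)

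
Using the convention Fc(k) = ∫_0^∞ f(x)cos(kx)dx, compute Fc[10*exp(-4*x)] 40/(k^2 + 16)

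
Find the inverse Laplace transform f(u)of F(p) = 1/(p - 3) exp(3*u)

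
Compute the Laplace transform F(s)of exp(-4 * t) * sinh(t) 1/((s + 4)^2 - 1)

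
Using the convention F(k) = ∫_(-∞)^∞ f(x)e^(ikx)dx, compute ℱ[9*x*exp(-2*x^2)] 9*sqrt(2)*I*sqrt(pi)*k*exp(-k^2/8)/8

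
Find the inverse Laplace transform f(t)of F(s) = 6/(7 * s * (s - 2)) 6 * exp(t) * sinh(t)/7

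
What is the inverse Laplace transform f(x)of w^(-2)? x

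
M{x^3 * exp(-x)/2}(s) gamma(s + 3)/2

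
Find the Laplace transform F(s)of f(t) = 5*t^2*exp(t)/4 5/(2*(s - 1)^3)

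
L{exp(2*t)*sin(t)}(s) 1/((s - 2)^2 + 1)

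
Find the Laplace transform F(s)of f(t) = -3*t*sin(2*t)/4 -3*s/(s^2 + 4)^2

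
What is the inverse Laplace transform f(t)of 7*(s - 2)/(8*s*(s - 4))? 7*exp(2*t)*cosh(2*t)/8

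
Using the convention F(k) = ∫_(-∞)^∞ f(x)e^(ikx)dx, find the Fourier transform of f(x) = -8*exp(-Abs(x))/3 -16/(3*k^2 + 3)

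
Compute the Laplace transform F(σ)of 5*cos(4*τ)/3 5*σ/(3*(σ^2 + 16))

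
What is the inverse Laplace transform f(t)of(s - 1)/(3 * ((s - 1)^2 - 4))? exp(t) * cosh(2 * t)/3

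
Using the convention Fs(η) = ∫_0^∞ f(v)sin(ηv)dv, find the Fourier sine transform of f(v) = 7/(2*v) 7*pi/4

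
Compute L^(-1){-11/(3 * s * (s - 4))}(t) -11 * exp(2 * t) * sinh(2 * t)/6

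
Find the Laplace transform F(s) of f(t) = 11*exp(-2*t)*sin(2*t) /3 22/(3*((s + 2) ^2 + 4) ) 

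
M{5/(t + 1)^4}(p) 5*gamma(p)*gamma(4 - p)/6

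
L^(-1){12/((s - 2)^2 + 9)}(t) 4*exp(2*t)*sin(3*t)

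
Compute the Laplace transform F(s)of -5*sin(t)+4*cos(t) 4*s/(s^2+1) - 5/(s^2+1)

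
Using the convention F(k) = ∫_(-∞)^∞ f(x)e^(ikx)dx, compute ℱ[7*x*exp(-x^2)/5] 7*I*sqrt(pi)*k*exp(-k^2/4)/10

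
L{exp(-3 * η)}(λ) 1/(λ + 3)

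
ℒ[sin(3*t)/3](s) 1/(s^2 + 9)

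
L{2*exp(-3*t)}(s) 2/(s + 3)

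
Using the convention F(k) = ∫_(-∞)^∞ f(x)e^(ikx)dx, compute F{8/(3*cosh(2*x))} 4*pi/(3*cosh(pi*k/4))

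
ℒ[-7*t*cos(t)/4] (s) 7*(1 - s^2)/(4*(s^2 + 1)^2)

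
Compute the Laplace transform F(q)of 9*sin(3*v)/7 27/(7*(q^2 + 9))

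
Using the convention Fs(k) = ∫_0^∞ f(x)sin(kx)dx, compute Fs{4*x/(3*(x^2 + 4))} 2*pi*exp(-2*k)/3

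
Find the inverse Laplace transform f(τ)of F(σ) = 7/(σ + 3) 7*exp(-3*τ)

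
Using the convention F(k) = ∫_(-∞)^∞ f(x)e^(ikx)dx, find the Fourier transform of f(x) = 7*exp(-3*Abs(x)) 42/(k^2+9)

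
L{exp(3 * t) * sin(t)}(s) 1/((s - 3)^2 + 1)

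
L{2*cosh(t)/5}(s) 2*s/(5*(s^2 - 1))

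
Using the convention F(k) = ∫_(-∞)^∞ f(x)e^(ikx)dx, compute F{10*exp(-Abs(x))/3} 20/(3*(k^2 + 1))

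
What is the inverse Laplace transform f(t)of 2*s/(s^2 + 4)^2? t*sin(2*t)/2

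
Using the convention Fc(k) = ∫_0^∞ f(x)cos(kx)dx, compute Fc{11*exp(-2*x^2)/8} 11*sqrt(2)*sqrt(pi)*exp(-k^2/8)/32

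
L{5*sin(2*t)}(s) 10/(s^2 + 4)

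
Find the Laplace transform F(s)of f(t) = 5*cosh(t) 5*s/(s^2 - 1)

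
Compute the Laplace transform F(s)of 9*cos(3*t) 9*s/(s^2 + 9)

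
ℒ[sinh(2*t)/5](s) 2/(5*(s^2 - 4))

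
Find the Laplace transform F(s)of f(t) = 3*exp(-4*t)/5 3/(5*(s + 4))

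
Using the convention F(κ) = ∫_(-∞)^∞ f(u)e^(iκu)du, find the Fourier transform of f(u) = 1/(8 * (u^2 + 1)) pi * exp(-Abs(κ))/8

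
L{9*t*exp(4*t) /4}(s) 9/(4*(s - 4) ^2) 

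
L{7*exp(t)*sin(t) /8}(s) 7/(8*((s - 1) ^2 + 1) ) 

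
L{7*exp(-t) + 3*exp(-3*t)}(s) 7/(s + 1) + 3/(s + 3)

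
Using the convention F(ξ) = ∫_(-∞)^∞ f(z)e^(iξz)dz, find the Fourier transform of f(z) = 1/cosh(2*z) pi/(2*cosh(pi*ξ/4))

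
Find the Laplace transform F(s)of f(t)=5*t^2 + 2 2/s + 10/s^3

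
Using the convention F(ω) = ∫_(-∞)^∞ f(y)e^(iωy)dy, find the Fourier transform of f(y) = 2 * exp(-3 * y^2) 2 * sqrt(3) * sqrt(pi) * exp(-ω^2/12)/3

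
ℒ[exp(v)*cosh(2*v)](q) (q - 1)/((q - 1)^2 - 4)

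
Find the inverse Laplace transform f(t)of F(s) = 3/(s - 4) 3 * exp(4 * t)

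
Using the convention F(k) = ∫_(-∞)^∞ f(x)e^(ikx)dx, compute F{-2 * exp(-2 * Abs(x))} -8/(k^2 + 4)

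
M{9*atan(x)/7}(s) -9*pi*sec(pi*s/2)/(14*s)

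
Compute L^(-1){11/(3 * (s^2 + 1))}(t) 11 * sin(t)/3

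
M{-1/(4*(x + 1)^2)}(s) pi*(s - 1)/(4*sin(pi*s))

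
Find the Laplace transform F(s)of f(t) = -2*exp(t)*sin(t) -2/((s - 1)^2+1)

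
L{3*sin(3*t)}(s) 9/(s^2 + 9)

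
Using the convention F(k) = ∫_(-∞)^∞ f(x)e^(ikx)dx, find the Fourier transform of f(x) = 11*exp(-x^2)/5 11*sqrt(pi)*exp(-k^2/4)/5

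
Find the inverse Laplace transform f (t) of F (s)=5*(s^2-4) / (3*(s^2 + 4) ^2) 5*t*cos (2*t) /3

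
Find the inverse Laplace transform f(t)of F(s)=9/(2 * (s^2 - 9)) 3 * sinh(3 * t)/2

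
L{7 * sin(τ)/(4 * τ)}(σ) 7 * atan(1/σ)/4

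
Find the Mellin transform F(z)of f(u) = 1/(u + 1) pi*csc(pi*z)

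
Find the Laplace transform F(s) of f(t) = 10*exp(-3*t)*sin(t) 10/((s + 3) ^2 + 1) 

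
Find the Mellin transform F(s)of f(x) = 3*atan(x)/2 -3*pi*sec(pi*s/2)/(4*s)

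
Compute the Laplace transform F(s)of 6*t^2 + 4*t 12/s^3 + 4/s^2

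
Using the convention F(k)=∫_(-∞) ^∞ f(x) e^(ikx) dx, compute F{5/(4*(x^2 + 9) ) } 5*pi*exp(-3*Abs(k) ) /12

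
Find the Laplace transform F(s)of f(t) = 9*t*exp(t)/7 9/(7*(s - 1)^2)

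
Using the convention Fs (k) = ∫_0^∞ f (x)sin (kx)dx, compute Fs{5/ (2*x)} 5*pi/4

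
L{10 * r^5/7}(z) 1200/(7 * z^6)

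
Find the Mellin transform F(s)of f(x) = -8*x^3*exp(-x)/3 -8*gamma(s + 3)/3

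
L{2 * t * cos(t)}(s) 2 * (s^2-1)/(s^2 + 1)^2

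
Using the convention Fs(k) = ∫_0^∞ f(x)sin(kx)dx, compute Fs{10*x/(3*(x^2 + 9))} 5*pi*exp(-3*k)/3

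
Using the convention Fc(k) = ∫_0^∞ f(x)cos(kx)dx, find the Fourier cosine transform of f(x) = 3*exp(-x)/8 3/(8*(k^2 + 1))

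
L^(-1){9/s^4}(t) 3*t^3/2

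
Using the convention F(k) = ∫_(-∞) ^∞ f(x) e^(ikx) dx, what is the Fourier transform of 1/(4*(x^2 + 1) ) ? pi*exp(-Abs(k) ) /4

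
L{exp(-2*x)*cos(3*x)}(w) (w+2)/((w+2)^2+9)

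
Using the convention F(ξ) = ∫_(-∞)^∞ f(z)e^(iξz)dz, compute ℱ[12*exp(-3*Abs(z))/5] 72/(5*(ξ^2+9))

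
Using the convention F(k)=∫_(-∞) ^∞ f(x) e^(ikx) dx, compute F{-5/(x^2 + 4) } -5 * pi * exp(-2 * Abs(k) ) /2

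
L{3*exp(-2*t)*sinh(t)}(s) 3/((s+2)^2 - 1)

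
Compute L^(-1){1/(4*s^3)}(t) t^2/8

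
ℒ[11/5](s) 11/(5*s)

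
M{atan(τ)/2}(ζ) -pi*sec(pi*ζ/2)/(4*ζ)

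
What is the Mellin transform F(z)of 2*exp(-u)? 2*gamma(z)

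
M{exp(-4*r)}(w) gamma(w)/4^w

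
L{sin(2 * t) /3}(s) 2/(3 * (s^2 + 4) ) 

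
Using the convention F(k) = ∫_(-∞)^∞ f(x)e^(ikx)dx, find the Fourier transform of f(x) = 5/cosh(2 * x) 5 * pi/(2 * cosh(pi * k/4))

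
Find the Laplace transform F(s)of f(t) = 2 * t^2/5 4/(5 * s^3)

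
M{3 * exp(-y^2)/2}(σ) 3 * gamma(σ/2)/4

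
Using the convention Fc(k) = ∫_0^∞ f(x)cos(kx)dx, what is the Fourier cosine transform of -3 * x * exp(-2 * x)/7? 3 * (k^2-4)/(7 * (k^2+4)^2)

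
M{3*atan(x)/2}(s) -3*pi*sec(pi*s/2)/(4*s)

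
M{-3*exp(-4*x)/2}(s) -3*gamma(s)/(2*2^(2*s))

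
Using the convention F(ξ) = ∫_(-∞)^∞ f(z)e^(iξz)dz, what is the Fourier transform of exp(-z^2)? sqrt(pi)*exp(-ξ^2/4)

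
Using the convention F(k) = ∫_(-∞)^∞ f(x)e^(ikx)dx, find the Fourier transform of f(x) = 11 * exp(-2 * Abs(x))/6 22/(3 * (k^2+4))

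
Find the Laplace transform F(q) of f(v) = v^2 2/q^3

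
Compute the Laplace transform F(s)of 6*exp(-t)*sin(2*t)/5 12/(5*((s + 1)^2 + 4))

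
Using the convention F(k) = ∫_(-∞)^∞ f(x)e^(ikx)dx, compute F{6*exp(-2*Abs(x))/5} 24/(5*(k^2 + 4))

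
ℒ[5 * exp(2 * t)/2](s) 5/(2 * (s - 2))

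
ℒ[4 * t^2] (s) 8/s^3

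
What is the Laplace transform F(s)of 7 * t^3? 42/s^4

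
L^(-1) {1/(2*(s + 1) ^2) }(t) t*exp(-t) /2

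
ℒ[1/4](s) 1/(4 * s)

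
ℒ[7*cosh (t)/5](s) 7*s/ (5*(s^2 - 1))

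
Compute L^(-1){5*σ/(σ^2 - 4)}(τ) 5*cosh(2*τ)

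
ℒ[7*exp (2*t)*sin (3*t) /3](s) 7/ ( (s - 2) ^2+9) 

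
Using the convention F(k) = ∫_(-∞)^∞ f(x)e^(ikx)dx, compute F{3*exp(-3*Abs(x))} 18/(k^2 + 9)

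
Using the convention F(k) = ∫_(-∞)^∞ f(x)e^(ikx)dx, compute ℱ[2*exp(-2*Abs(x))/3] 8/(3*(k^2 + 4))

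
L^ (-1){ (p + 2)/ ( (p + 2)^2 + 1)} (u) exp (-2 * u) * cos (u)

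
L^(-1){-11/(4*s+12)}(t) -11*exp(-3*t)/4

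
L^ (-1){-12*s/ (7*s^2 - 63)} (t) -12*cosh (3*t)/7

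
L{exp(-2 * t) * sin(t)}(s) 1/((s + 2)^2 + 1)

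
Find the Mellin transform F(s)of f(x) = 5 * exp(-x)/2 5 * gamma(s)/2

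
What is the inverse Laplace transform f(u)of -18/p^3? -9*u^2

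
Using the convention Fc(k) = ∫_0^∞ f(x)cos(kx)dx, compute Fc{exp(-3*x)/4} 3/(4*(k^2 + 9))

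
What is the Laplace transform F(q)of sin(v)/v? atan(1/q)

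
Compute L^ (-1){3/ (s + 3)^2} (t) 3*t*exp (-3*t)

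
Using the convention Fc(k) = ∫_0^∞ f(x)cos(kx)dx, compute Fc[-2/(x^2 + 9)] -pi*exp(-3*k)/3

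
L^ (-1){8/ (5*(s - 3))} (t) 8*exp (3*t)/5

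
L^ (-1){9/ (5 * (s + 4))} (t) 9 * exp (-4 * t)/5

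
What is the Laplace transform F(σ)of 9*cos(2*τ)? 9*σ/(σ^2+4)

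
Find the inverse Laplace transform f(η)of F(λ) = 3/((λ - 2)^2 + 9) exp(2*η)*sin(3*η)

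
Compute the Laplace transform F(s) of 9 9/s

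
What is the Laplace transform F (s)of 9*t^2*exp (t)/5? 18/ (5*(s - 1)^3)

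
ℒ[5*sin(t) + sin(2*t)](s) 5/(s^2 + 1) + 2/(s^2 + 4)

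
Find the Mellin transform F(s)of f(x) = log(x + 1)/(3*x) -pi*csc(pi*s)/(3*s - 3)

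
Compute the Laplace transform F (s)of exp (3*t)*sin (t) 1/ ( (s - 3)^2+1)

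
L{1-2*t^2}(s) 1/s - 4/s^3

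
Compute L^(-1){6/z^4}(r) r^3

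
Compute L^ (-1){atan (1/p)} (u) sin (u)/u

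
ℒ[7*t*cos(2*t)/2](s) 7*(s^2 - 4)/(2*(s^2 + 4)^2)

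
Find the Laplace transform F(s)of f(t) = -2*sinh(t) -2/(s^2 - 1)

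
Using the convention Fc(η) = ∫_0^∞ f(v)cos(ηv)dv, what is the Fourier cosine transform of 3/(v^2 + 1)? 3 * pi * exp(-η)/2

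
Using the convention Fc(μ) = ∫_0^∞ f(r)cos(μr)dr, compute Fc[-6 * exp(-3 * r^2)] -sqrt(3) * sqrt(pi) * exp(-μ^2/12)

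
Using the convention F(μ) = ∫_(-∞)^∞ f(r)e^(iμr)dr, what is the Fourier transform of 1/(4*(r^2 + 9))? pi*exp(-3*Abs(μ))/12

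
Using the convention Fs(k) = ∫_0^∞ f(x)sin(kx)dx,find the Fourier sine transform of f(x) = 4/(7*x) 2*pi/7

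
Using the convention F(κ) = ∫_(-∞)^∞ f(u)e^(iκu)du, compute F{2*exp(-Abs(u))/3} 4/(3*(κ^2 + 1))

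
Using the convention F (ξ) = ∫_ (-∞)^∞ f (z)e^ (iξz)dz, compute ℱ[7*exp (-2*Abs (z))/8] 7/ (2*(ξ^2 + 4))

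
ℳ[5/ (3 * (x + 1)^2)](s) -5 * pi * (s - 1)/ (3 * sin (pi * s))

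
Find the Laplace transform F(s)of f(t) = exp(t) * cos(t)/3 (s - 1)/(3 * ((s - 1)^2+1))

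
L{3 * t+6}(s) 6/s+3/s^2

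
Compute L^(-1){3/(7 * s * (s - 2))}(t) 3 * exp(t) * sinh(t)/7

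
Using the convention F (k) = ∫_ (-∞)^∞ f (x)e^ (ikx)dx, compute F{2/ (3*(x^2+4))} pi*exp (-2*Abs (k))/3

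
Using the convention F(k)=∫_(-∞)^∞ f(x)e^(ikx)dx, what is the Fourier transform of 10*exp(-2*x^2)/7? 5*sqrt(2)*sqrt(pi)*exp(-k^2/8)/7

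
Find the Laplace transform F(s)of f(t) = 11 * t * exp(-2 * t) 11/(s + 2)^2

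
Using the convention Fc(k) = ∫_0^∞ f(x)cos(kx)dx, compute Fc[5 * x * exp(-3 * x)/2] 5 * (9 - k^2)/(2 * (k^2 + 9)^2)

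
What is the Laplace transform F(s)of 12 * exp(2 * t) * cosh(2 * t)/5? 12 * (s - 2)/(5 * s * (s - 4))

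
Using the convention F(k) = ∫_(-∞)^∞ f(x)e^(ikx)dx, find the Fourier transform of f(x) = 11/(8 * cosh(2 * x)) 11 * pi/(16 * cosh(pi * k/4))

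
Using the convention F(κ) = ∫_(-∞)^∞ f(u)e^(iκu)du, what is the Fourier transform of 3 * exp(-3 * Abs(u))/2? 9/(κ^2 + 9)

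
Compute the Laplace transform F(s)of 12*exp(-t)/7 12/(7*(s + 1))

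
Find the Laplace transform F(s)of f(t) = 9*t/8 9/(8*s^2)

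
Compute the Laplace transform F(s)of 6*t 6/s^2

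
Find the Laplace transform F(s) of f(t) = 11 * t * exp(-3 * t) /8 11/(8 * (s + 3) ^2) 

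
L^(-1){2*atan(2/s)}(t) 2*sin(2*t)/t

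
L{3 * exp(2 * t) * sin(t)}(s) 3/((s - 2)^2 + 1)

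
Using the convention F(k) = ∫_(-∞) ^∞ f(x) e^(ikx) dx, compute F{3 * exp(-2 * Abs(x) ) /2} 6/(k^2 + 4) 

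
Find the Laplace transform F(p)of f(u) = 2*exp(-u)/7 2/(7*(p + 1))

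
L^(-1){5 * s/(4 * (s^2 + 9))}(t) 5 * cos(3 * t)/4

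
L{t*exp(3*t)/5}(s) 1/(5*(s - 3)^2)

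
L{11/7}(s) 11/(7*s) 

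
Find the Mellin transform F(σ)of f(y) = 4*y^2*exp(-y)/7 4*gamma(σ+2)/7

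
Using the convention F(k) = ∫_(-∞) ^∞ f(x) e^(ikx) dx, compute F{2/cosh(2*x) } pi/cosh(pi*k/4) 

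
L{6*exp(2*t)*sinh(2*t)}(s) 12/(s*(s - 4))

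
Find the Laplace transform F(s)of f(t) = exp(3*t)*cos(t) (s - 3)/((s - 3)^2 + 1)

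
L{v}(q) q^(-2)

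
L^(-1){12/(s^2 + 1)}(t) 12 * sin(t)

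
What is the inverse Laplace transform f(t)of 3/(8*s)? 3/8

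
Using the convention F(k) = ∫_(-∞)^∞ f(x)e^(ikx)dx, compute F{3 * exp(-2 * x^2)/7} 3 * sqrt(2) * sqrt(pi) * exp(-k^2/8)/14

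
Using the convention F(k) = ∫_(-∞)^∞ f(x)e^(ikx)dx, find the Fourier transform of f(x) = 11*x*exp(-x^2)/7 11*I*sqrt(pi)*k*exp(-k^2/4)/14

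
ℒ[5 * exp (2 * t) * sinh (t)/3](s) 5/ (3 * ( (s - 2)^2-1))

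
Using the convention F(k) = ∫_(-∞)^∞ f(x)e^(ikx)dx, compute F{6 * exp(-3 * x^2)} 2 * sqrt(3) * sqrt(pi) * exp(-k^2/12)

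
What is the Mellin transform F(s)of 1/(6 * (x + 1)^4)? gamma(s) * gamma(4 - s)/36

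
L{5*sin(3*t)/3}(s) 5/(s^2+9)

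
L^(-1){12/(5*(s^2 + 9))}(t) 4*sin(3*t)/5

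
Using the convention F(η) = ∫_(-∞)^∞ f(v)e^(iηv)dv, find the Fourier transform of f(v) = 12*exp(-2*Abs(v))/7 48/(7*(η^2 + 4))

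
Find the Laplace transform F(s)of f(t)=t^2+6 6/s+2/s^3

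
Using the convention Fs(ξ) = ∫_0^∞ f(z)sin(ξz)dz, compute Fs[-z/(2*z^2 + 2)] -pi*exp(-ξ)/4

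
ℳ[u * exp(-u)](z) gamma(z+1)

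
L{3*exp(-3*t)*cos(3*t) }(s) 3*(s + 3) /((s + 3) ^2 + 9) 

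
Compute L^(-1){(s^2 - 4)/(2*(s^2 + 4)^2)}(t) t*cos(2*t)/2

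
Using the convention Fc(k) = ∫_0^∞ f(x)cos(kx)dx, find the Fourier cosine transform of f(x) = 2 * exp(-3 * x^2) sqrt(3) * sqrt(pi) * exp(-k^2/12)/3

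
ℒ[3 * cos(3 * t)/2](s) 3 * s/(2 * (s^2+9))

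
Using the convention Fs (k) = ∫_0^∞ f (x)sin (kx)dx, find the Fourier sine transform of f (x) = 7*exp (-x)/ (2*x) 7*atan (k)/2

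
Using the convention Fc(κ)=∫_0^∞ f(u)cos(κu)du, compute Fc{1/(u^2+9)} pi*exp(-3*κ)/6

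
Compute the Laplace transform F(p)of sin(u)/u atan(1/p)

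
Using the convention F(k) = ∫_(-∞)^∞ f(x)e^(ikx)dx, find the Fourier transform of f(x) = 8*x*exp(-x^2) 4*I*sqrt(pi)*k*exp(-k^2/4)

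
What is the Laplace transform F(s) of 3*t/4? 3/(4*s^2) 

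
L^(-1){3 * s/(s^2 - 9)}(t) 3 * cosh(3 * t)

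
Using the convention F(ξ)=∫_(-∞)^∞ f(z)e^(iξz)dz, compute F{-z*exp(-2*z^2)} -sqrt(2)*I*sqrt(pi)*ξ*exp(-ξ^2/8)/8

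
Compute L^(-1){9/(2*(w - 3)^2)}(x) 9*x*exp(3*x)/2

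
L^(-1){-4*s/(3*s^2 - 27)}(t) -4*cosh(3*t)/3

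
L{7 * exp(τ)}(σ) 7/(σ - 1)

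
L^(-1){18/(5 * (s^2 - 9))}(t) 6 * sinh(3 * t)/5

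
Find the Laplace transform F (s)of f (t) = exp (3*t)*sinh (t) 1/ ( (s - 3)^2 - 1)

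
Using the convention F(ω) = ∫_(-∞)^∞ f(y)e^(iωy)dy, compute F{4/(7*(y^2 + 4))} 2*pi*exp(-2*Abs(ω))/7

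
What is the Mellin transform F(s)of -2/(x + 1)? -2*pi*csc(pi*s)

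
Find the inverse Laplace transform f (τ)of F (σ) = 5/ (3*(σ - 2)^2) 5*τ*exp (2*τ)/3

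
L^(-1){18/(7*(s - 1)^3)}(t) 9*t^2*exp(t)/7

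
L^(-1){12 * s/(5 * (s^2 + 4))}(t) 12 * cos(2 * t)/5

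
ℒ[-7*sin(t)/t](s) -7*atan(1/s)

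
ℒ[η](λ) λ^(-2)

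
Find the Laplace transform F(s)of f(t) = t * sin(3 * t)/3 2 * s/(s^2 + 9)^2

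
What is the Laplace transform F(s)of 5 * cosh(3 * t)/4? 5 * s/(4 * (s^2 - 9))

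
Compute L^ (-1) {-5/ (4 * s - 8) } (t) -5 * exp (2 * t) /4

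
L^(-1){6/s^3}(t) 3 * t^2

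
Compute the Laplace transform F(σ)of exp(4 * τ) 1/(σ - 4)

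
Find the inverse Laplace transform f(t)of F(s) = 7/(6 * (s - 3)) 7 * exp(3 * t)/6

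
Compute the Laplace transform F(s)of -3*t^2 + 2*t 2/s^2 - 6/s^3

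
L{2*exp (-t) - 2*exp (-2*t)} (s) 2/ (s + 1) - 2/ (s + 2)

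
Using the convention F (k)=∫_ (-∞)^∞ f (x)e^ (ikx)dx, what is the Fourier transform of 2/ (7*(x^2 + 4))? pi*exp (-2*Abs (k))/7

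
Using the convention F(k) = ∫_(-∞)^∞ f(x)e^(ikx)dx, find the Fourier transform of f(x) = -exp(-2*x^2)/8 -sqrt(2)*sqrt(pi)*exp(-k^2/8)/16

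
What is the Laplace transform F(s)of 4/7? 4/(7 * s)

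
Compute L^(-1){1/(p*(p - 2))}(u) exp(u)*sinh(u)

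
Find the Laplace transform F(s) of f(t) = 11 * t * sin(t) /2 11 * s/(s^2 + 1) ^2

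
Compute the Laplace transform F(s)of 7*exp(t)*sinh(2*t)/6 7/(3*((s - 1)^2 - 4))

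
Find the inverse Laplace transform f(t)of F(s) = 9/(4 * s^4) 3 * t^3/8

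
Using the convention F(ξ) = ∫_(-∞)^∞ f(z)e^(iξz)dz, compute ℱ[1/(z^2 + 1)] pi * exp(-Abs(ξ))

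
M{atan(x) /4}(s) -pi*sec(pi*s/2) /(8*s) 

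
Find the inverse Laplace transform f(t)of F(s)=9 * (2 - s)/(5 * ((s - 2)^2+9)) -9 * exp(2 * t) * cos(3 * t)/5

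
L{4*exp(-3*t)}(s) 4/(s + 3)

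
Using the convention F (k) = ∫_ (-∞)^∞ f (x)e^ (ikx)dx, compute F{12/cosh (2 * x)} 6 * pi/cosh (pi * k/4)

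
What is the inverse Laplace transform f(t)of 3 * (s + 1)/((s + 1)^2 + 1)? 3 * exp(-t) * cos(t)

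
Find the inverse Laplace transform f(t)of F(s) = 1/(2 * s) 1/2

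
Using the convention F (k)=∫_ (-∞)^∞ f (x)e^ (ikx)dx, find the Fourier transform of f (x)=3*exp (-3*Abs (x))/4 9/ (2*(k^2 + 9))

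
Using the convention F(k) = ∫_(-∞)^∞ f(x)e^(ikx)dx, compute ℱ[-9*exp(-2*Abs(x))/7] -36/(7*k^2+28)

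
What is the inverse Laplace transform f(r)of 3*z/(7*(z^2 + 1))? 3*cos(r)/7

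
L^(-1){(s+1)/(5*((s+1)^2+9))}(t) exp(-t)*cos(3*t)/5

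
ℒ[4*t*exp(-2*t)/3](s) 4/(3*(s+2)^2)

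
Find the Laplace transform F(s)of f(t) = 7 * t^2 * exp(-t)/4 7/(2 * (s + 1)^3)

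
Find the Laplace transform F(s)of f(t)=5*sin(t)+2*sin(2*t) 4/(s^2+4)+5/(s^2+1)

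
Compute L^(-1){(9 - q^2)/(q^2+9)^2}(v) -v * cos(3 * v)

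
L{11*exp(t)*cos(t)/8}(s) 11*(s - 1)/(8*((s - 1)^2 + 1))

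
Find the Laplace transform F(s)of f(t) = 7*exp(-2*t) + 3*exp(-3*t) 7/(s + 2) + 3/(s + 3)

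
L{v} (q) q^ (-2)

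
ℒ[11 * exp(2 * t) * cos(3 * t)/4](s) 11 * (s - 2)/(4 * ((s - 2)^2+9))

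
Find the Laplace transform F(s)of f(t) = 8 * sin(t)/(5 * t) 8 * atan(1/s)/5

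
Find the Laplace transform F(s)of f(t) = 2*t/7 2/(7*s^2)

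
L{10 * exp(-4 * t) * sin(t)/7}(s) 10/(7 * ((s + 4)^2 + 1))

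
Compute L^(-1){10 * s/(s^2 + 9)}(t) 10 * cos(3 * t)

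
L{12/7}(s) 12/(7 * s)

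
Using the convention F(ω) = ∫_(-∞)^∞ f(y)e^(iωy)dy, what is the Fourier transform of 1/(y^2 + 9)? pi*exp(-3*Abs(ω))/3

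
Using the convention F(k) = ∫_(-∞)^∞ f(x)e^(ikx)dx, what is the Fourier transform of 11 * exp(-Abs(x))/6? 11/(3 * (k^2 + 1))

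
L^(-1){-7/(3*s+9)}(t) -7*exp(-3*t)/3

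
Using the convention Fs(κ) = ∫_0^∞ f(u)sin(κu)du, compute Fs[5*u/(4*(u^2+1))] 5*pi*exp(-κ)/8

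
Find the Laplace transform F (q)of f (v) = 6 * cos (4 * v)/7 6 * q/ (7 * (q^2 + 16))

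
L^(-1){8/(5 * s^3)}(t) 4 * t^2/5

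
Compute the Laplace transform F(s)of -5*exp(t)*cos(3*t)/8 5*(1 - s)/(8*((s - 1)^2 + 9))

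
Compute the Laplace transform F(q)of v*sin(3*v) 6*q/(q^2 + 9)^2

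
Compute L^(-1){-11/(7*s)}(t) -11/7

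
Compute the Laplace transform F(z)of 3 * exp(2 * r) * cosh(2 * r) 3 * (z - 2)/(z * (z - 4))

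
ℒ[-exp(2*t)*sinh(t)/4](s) -1/(4*(s - 2)^2 - 4)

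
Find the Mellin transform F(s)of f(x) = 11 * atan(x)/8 -11 * pi * sec(pi * s/2)/(16 * s)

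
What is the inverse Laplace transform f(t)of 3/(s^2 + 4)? 3*sin(2*t)/2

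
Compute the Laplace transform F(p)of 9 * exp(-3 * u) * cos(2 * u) 9 * (p + 3)/((p + 3)^2 + 4)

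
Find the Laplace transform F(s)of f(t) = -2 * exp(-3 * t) -2/(s + 3)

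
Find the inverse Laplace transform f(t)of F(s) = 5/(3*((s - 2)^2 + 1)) 5*exp(2*t)*sin(t)/3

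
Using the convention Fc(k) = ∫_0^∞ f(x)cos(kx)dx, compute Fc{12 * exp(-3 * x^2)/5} 2 * sqrt(3) * sqrt(pi) * exp(-k^2/12)/5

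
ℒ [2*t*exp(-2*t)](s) 2/(s + 2)^2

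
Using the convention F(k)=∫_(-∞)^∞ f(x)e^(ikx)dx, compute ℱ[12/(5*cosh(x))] 12*pi/(5*cosh(pi*k/2))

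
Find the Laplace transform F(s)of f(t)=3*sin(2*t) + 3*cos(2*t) 3*s/(s^2 + 4) + 6/(s^2 + 4)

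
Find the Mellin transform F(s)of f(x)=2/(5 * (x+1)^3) pi * (s - 2) * (s - 1)/(5 * sin(pi * s))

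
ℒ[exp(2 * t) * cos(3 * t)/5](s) (s - 2)/(5 * ((s - 2)^2+9))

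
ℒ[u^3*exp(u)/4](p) 3/(2*(p - 1)^4)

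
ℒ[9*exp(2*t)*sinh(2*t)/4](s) 9/(2*s*(s - 4))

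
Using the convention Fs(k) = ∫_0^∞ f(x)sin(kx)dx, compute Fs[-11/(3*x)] -11*pi/6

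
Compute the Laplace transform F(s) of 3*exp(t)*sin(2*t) 6/((s - 1) ^2 + 4) 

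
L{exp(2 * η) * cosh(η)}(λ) (λ - 2)/((λ - 2)^2 - 1)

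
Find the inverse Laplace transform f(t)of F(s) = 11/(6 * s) 11/6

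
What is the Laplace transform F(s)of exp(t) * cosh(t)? (s - 1)/(s * (s - 2))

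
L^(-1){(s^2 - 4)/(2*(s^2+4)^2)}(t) t*cos(2*t)/2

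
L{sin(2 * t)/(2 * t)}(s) atan(2/s)/2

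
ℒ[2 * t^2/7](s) 4/ (7 * s^3)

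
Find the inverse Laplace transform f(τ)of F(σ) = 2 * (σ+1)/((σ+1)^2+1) 2 * exp(-τ) * cos(τ)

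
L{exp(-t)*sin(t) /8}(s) 1/(8*((s + 1) ^2 + 1) ) 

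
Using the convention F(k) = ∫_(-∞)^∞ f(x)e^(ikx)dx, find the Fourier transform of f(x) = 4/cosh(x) 4*pi/cosh(pi*k/2)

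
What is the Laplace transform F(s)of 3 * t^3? 18/s^4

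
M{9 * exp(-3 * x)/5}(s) 3^(2 - s) * gamma(s)/5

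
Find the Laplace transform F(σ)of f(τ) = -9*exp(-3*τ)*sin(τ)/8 -9/(8*(σ + 3)^2 + 8)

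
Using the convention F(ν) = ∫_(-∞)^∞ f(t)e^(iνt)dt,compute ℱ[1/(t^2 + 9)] pi*exp(-3*Abs(ν))/3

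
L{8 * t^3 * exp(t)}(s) 48/(s - 1)^4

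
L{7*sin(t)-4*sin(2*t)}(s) 7/(s^2+1)-8/(s^2+4)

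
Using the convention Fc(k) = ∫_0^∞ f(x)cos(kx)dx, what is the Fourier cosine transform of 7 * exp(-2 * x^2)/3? 7 * sqrt(2) * sqrt(pi) * exp(-k^2/8)/12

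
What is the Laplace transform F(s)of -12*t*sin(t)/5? -24*s/(5*(s^2 + 1)^2)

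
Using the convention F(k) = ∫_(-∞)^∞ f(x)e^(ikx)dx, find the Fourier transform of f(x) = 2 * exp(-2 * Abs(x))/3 8/(3 * (k^2+4))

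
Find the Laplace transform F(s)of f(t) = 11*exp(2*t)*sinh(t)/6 11/(6*((s - 2)^2 - 1))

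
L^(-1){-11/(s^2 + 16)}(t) -11 * sin(4 * t)/4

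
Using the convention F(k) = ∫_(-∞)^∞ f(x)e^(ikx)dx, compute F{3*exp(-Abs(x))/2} 3/(k^2 + 1)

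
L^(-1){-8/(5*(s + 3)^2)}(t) -8*t*exp(-3*t)/5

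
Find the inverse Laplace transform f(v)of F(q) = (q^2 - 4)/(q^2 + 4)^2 v*cos(2*v)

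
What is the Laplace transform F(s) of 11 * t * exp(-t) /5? 11/(5 * (s + 1) ^2) 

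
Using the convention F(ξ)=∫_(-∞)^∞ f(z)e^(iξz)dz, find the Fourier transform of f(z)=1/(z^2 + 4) pi*exp(-2*Abs(ξ))/2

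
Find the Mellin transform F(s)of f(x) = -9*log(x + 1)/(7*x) 9*pi*csc(pi*s)/(7*(s - 1))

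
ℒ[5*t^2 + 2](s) 2/s + 10/s^3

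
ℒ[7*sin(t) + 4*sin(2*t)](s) 7/(s^2 + 1) + 8/(s^2 + 4)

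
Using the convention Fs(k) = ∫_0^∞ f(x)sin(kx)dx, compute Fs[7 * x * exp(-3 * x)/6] 7 * k/(k^2 + 9)^2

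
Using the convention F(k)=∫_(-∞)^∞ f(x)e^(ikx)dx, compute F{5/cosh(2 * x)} 5 * pi/(2 * cosh(pi * k/4))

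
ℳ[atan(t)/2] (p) -pi*sec(pi*p/2)/(4*p)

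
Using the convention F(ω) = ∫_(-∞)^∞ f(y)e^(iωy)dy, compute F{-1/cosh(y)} -pi/cosh(pi*ω/2)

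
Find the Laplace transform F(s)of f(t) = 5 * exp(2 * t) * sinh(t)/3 5/(3 * ((s - 2)^2 - 1))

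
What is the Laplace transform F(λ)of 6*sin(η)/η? 6*atan(1/λ)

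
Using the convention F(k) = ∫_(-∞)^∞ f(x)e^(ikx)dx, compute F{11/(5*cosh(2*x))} 11*pi/(10*cosh(pi*k/4))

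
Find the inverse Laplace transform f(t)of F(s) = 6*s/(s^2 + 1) 6*cos(t)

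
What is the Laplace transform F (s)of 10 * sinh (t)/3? 10/ (3 * (s^2 - 1))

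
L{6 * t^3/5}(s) 36/(5 * s^4)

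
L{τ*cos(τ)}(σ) (σ^2 - 1)/(σ^2 + 1)^2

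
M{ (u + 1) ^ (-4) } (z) gamma (z) * gamma (4 - z) /6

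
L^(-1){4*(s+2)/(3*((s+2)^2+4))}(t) 4*exp(-2*t)*cos(2*t)/3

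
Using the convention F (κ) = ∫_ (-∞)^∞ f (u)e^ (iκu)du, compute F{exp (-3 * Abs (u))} 6/ (κ^2 + 9)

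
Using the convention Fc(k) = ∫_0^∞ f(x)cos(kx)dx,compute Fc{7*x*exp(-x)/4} 7*(1 - k^2)/(4*(k^2 + 1)^2)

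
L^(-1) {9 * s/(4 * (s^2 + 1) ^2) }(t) 9 * t * sin(t) /8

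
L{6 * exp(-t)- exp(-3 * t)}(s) 6/(s+1)-1/(s+3)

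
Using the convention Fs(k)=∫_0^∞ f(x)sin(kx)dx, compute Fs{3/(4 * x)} 3 * pi/8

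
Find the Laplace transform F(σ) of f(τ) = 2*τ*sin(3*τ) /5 12*σ/(5*(σ^2 + 9) ^2) 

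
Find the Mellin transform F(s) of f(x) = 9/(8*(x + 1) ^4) 3*gamma(s)*gamma(4 - s) /16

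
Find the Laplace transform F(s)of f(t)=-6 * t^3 -36/s^4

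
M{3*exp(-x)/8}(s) 3*gamma(s)/8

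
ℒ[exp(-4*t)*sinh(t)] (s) 1/((s + 4)^2 - 1)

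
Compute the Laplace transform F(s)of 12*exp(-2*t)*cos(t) 12*(s + 2)/((s + 2)^2 + 1)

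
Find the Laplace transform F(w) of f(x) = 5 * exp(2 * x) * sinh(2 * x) 10/(w * (w - 4) ) 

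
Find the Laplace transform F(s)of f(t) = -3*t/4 -3/(4*s^2)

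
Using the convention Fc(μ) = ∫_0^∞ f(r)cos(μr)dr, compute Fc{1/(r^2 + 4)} pi * exp(-2 * μ)/4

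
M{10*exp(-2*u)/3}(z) 10*gamma(z)/(3*2^z)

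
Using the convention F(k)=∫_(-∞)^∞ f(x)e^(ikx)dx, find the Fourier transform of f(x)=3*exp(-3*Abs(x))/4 9/(2*(k^2 + 9))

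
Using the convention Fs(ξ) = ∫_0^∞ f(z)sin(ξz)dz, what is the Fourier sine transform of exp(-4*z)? ξ/(ξ^2 + 16)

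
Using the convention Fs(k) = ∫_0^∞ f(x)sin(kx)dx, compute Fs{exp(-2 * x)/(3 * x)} atan(k/2)/3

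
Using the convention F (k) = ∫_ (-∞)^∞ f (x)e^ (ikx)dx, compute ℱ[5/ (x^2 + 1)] 5*pi*exp (-Abs (k))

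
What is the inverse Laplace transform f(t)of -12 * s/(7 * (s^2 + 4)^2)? -3 * t * sin(2 * t)/7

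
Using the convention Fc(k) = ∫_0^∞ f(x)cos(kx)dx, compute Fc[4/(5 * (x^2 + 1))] 2 * pi * exp(-k)/5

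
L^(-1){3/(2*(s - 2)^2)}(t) 3*t*exp(2*t)/2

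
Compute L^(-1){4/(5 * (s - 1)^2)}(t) 4 * t * exp(t)/5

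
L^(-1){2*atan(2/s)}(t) 2*sin(2*t)/t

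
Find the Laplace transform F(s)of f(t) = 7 7/s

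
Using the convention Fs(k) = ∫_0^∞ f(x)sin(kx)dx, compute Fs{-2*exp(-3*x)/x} -2*atan(k/3)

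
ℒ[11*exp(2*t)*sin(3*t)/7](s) 33/(7*((s - 2)^2 + 9))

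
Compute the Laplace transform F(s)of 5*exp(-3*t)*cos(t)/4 5*(s+3)/(4*((s+3)^2+1))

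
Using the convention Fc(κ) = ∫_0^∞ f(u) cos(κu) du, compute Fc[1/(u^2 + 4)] pi * exp(-2 * κ) /4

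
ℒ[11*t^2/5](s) 22/(5*s^3)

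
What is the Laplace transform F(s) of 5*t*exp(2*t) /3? 5/(3*(s - 2) ^2) 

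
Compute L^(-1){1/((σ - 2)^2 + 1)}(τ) exp(2*τ)*sin(τ)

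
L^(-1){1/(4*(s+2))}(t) exp(-2*t)/4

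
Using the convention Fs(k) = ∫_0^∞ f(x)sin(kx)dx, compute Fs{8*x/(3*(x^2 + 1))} 4*pi*exp(-k)/3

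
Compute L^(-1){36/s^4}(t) 6*t^3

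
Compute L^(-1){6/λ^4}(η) η^3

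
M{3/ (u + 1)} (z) 3*pi*csc (pi*z)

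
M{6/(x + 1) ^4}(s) gamma(s) * gamma(4 - s) 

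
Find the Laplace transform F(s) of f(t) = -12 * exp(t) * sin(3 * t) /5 -36/(5 * (s - 1) ^2 + 45) 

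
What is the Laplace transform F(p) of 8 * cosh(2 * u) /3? 8 * p/(3 * (p^2 - 4) ) 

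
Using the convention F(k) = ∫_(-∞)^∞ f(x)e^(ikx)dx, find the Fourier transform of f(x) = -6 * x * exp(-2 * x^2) -3 * sqrt(2) * I * sqrt(pi) * k * exp(-k^2/8)/4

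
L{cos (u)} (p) p/ (p^2 + 1)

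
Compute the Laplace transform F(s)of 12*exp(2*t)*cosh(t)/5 12*(s - 2)/(5*((s - 2)^2 - 1))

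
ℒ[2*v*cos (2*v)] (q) 2*(q^2 - 4)/ (q^2+4)^2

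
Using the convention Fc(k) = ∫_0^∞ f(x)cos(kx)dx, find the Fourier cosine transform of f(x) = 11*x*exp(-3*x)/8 11*(9 - k^2)/(8*(k^2 + 9)^2)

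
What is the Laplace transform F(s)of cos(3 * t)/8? s/(8 * (s^2 + 9))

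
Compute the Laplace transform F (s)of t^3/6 s^ (-4)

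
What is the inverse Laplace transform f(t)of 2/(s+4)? 2*exp(-4*t)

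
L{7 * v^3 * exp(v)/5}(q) 42/(5 * (q - 1)^4)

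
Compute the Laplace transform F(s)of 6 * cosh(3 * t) 6 * s/(s^2 - 9)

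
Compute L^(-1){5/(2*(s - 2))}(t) 5*exp(2*t)/2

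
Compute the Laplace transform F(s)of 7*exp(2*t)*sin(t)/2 7/(2*((s - 2)^2 + 1))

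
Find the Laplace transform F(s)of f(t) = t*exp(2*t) (s - 2)^(-2)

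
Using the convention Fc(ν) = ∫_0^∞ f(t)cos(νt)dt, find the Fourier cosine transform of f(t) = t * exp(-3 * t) (9 - ν^2)/(ν^2 + 9)^2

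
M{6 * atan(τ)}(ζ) -3 * pi * sec(pi * ζ/2)/ζ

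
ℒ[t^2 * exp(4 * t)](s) 2/(s - 4)^3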